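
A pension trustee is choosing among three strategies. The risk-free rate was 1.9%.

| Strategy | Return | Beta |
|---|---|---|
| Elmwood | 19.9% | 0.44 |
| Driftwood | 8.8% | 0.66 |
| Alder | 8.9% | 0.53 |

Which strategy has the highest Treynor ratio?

Elmwood

Elmwood: Treynor = (19.9% − 1.9%) / 0.44 = 40.909
Driftwood: Treynor = (8.8% − 1.9%) / 0.66 = 10.455
Alder: Treynor = (8.9% − 1.9%) / 0.53 = 13.208
Highest: Elmwood (40.909).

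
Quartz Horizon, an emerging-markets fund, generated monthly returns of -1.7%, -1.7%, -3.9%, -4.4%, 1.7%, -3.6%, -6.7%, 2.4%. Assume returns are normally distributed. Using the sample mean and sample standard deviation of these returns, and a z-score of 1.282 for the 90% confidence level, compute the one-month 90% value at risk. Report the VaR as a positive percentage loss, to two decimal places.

Mean return r̄ = -17.90 / 8 = -2.2375%
Sample std dev = √[66.7988 / 7] = 3.0891%
VaR = −(r̄ − z·σ) = −(-2.2375 − 1.282 × 3.0891) = −(-6.1977) = 6.1977%

6.20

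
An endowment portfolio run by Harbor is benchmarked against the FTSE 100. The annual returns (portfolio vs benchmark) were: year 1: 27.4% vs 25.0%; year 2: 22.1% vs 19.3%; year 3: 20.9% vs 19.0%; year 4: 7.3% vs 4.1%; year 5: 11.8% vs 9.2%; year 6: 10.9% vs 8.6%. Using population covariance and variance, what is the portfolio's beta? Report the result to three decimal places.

0.973

r̄p = 16.7333%,  r̄m = 14.2000%
Cov = Σ(rp − r̄p)(rm − r̄m) / 6 = 52.5300
Var(rm) = Σ(rm − r̄m)² / 6 = 54.0100
β = Cov / Var = 52.5300 / 54.0100 = 0.9726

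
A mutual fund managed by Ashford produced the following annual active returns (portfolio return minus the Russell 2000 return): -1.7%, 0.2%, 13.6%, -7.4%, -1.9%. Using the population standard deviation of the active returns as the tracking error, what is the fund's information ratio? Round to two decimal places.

0.08

Mean return r̄ = 2.80 / 5 = 0.5600%
Σ(r − r̄)² = 244.6920; population σ = √(244.6920/5) = 6.9956%
IR = r̄ / tracking error = 0.5600 / 6.9956 = 0.0801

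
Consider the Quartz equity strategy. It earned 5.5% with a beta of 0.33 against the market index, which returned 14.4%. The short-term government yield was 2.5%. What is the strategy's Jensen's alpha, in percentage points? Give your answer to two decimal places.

CAPM expected return = Rf + β(Rm − Rf) = 2.5% + 0.33 × (14.4% − 2.5%) = 2.5 + 0.33 × 11.90 = 6.4270%
Jensen's α = Rp − E[R] = 5.5% − 6.4270% = -0.9270

-0.93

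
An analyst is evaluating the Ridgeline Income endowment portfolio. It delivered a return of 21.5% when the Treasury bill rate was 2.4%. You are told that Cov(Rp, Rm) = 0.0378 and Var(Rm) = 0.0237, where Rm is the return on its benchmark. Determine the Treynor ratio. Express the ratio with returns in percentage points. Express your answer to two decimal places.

11.98

β = Cov / Var = 0.0378 / 0.0237 = 1.5949
Treynor = (Rp − Rf) / β = (21.5% − 2.4%) / 1.5949 = 19.10 / 1.5949 = 11.9757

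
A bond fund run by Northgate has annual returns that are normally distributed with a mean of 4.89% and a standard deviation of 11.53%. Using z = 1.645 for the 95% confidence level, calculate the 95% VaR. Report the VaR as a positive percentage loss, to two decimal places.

VaR (as % loss) = −(μ − z·σ) = −(4.89% − 1.645 × 11.53%) = −(-14.07685%) = 14.07685%

14.08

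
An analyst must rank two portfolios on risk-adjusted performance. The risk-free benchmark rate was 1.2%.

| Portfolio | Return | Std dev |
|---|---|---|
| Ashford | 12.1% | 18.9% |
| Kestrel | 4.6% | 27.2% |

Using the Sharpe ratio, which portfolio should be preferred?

Ashford

Ashford: Sharpe ratio = (12.1% − 1.2%) / 18.9% = 0.577
Kestrel: Sharpe ratio = (4.6% − 1.2%) / 27.2% = 0.125
Highest: Ashford (0.577).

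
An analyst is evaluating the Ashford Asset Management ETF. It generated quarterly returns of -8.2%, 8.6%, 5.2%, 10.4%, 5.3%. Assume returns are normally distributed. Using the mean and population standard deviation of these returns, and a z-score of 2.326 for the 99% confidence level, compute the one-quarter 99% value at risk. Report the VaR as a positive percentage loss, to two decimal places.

10.95

r̄ = (-8.2 + 8.6 + 5.2 + 10.4 + 5.3) / 5 = 21.30 / 5 = 4.2600%
Σ(r − r̄)² = (-8.2 − 4.2600)² + (8.6 − 4.2600)² + … = 213.7520
population σ = √(213.7520 / 5) = √42.7504 = 6.5384%
VaR = −(r̄ − z·σ) = −(4.2600 − 2.326 × 6.5384) = −(-10.9483) = 10.9483%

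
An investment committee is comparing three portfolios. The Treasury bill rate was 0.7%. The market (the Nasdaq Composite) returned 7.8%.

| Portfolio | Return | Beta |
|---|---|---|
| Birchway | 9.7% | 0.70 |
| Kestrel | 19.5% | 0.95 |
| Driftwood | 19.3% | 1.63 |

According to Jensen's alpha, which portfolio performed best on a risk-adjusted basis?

Birchway: α = 9.7% − [0.7% + 0.70 × (7.8% − 0.7%)] = 4.030
Kestrel: α = 19.5% − [0.7% + 0.95 × (7.8% − 0.7%)] = 12.055
Driftwood: α = 19.3% − [0.7% + 1.63 × (7.8% − 0.7%)] = 7.027
Highest: Kestrel (12.055).

Kestrel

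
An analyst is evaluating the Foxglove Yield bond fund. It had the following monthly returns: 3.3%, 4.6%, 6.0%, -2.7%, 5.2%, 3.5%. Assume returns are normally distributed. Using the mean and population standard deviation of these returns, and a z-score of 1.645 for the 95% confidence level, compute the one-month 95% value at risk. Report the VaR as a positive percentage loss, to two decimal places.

1.37

r̄ = (3.3 + 4.6 + 6 − 2.7 + 5.2 + 3.5) / 6 = 19.90 / 6 = 3.3167%
Σ(r − r̄)² = (3.3 − 3.3167)² + (4.6 − 3.3167)² + (6 − 3.3167)² + … = 48.6283
population σ = √(48.6283 / 6) = √8.1047 = 2.8469%
VaR = −(r̄ − z·σ) = −(3.3167 − 1.645 × 2.8469) = −(-1.3665) = 1.3665%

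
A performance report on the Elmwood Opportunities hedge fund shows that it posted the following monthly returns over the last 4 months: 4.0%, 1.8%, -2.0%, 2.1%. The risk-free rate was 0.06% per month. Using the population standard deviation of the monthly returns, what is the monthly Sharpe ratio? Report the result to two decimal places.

0.65

r̄ = (4 + 1.8 − 2 + 2.1) / 4 = 5.90 / 4 = 1.4750%
Population σ = √[Σ(r − r̄)² / 4] = √[18.9475 / 4] = √4.7369 = 2.1764%
Sharpe = (r̄ − rf) / σ = (1.4750 − 0.06) / 2.1764 = 1.4150 / 2.1764 = 0.6502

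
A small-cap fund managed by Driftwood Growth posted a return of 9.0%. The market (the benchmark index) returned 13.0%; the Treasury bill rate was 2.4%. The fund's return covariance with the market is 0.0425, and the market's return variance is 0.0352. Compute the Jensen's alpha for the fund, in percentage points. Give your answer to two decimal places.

β = Cov / Var = 0.0425 / 0.0352 = 1.2074
E[R] = Rf + β(Rm − Rf) = 2.4% + 1.2074 × (13.0% − 2.4%) = 15.1984%
α = Rp − E[R] = 9.0% − 15.1984% = -6.1984

-6.20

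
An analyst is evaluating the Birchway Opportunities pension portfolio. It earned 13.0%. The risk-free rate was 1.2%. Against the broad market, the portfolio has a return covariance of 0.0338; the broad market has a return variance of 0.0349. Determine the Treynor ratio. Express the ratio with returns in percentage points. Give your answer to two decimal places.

12.18

β = Cov / Var = 0.0338 / 0.0349 = 0.9685
Treynor = (Rp − Rf) / β = (13.0% − 1.2%) / 0.9685 = 11.80 / 0.9685 = 12.1838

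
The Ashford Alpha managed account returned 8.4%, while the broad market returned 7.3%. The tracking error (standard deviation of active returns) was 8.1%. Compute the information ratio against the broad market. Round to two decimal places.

0.14

IR = (Rp − Rb) / TE = (8.4% − 7.3%) / 8.1% = 1.10% / 8.1% = 0.1358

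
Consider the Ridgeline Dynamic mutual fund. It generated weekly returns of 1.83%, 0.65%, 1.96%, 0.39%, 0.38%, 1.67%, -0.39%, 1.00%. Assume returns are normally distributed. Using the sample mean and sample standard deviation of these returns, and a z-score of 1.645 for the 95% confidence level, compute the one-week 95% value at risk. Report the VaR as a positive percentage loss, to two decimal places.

0.43

Mean return r̄ = 7.490 / 8 = 0.9363%
Σ(r − r̄)² = 4.8380; sample σ = √(4.8380/7) = 0.8314%
VaR = −(r̄ − z·σ) = −(0.9363 − 1.645 × 0.8314) = −(-0.4314) = 0.4314%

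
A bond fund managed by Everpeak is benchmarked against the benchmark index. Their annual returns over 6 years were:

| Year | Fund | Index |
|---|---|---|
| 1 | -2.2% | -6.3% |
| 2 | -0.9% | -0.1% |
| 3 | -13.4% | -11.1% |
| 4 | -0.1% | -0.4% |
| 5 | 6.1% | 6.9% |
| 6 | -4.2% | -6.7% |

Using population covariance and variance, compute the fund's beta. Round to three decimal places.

r̄p = -2.4500%,  r̄m = -2.9500%
Cov = Σ(rp − r̄p)(rm − r̄m) / 6 = 31.5992
Var(rm) = Σ(rm − r̄m)² / 6 = 33.8925
β = Cov / Var = 31.5992 / 33.8925 = 0.9323

0.932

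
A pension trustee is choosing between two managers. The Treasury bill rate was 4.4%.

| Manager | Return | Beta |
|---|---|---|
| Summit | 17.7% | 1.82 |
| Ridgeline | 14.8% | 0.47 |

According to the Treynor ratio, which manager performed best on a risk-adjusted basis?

Summit: Treynor = (17.7% − 4.4%) / 1.82 = 7.308
Ridgeline: Treynor = (14.8% − 4.4%) / 0.47 = 22.128
Highest: Ridgeline (22.128).

Ridgeline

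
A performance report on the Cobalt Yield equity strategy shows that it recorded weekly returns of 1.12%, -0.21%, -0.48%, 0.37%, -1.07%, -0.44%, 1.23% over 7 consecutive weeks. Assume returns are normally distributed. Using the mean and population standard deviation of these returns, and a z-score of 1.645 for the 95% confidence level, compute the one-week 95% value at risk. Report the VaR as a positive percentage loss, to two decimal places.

Mean return r̄ = 0.520 / 7 = 0.0743%
Σ(r − r̄)² = 4.4786; population σ = √(4.4786/7) = 0.7999%
VaR = −(r̄ − z·σ) = −(0.0743 − 1.645 × 0.7999) = −(-1.2415) = 1.2415%

1.24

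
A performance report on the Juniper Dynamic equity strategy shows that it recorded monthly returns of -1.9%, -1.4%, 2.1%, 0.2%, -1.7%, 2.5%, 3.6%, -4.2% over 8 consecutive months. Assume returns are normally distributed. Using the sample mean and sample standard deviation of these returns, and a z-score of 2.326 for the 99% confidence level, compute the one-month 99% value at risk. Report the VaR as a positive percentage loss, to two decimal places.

r̄ = (-1.9 − 1.4 + 2.1 + 0.2 − 1.7 + 2.5 + 3.6 − 4.2) / 8 = -0.80 / 8 = -0.1000%
Σ(r − r̄)² = (-1.9 − (-0.1000))² + (-1.4 − (-0.1000))² + (2.1 − (-0.1000))² + … = 49.6800
σ = √[49.6800 / 7] = 2.6640%
VaR = −(r̄ − z·σ) = −(-0.1000 − 2.326 × 2.6640) = −(-6.2965) = 6.2965%

6.30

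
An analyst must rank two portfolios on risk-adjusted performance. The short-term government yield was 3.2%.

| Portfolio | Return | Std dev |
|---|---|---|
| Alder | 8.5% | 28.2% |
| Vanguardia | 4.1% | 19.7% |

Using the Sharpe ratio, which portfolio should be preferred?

Alder

Alder: Sharpe ratio = (8.5% − 3.2%) / 28.2% = 0.188
Vanguardia: Sharpe ratio = (4.1% − 3.2%) / 19.7% = 0.046
Highest: Alder (0.188).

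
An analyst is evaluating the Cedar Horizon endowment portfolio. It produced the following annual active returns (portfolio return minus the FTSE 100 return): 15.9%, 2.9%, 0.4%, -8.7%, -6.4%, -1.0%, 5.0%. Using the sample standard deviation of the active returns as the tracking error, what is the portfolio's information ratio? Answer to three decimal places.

0.143

μ = (15.9 + 2.9 + 0.4 − 8.7 − 6.4 − 1 + 5) / 7 = 1.1571%
Sample std dev = √[394.6571 / 6] = 8.1103%
IR = μ / tracking error = 1.1571 / 8.1103 = 0.1427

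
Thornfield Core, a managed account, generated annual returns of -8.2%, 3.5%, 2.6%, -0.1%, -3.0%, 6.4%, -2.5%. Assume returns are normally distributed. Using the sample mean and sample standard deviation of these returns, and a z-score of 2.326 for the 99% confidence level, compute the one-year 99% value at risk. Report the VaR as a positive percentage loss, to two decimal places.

Mean return r̄ = -1.30 / 7 = -0.1857%
Σ(r − r̄)² = (-8.2 − (-0.1857))² + (3.5 − (-0.1857))² + (2.6 − (-0.1857))² + … = 142.2286
sample σ = √(142.2286 / 6) = √23.7048 = 4.8688%
VaR = −(r̄ − z·σ) = −(-0.1857 − 2.326 × 4.8688) = −(-11.5105) = 11.5105%

11.51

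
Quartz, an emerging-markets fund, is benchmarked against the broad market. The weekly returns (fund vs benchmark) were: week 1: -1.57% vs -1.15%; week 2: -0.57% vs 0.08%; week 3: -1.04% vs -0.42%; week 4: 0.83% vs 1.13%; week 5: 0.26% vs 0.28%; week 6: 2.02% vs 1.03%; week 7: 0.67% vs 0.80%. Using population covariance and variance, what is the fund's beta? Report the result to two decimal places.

r̄p = 0.0857%,  r̄m = 0.2500%
Cov = Σ(rp − r̄p)(rm − r̄m) / 7 = 0.8106
Var(rm) = Σ(rm − r̄m)² / 7 = 0.5891
β = Cov / Var = 0.8106 / 0.5891 = 1.3760

1.38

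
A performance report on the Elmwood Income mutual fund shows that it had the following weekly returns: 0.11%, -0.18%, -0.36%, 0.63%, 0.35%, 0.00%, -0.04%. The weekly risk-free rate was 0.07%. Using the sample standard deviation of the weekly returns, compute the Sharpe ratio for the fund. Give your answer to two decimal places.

0.01

r̄ = (0.11 − 0.18 − 0.36 + 0.63 + 0.35 + 0 − 0.04) / 7 = 0.510 / 7 = 0.0729%
Σ(r − r̄)² = (0.11 − 0.0729)² + (-0.18 − 0.0729)² + (-0.36 − 0.0729)² + … = 0.6579
sample σ = √(0.6579 / 6) = √0.1097 = 0.3312%
Sharpe = (r̄ − rf) / σ = (0.0729 − 0.07) / 0.3312 = 0.0029 / 0.3312 = 0.0088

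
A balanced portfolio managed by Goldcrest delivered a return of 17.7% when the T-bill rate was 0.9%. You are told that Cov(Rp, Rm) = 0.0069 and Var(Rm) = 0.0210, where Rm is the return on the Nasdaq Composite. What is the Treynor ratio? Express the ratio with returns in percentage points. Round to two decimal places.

51.13

β = Cov / Var = 0.0069 / 0.0210 = 0.3286
Treynor = (Rp − Rf) / β = (17.7% − 0.9%) / 0.3286 = 16.80 / 0.3286 = 51.1260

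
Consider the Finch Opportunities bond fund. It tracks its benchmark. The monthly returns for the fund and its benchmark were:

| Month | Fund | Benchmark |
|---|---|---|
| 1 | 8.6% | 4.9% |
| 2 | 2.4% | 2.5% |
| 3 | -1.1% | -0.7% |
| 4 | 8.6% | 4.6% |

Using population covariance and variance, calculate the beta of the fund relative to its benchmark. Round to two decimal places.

1.81

r̄p = 4.6250%,  r̄m = 2.8250%
Cov = Σ(rp − r̄p)(rm − r̄m) / 4 = 9.0519
Var(rm) = Σ(rm − r̄m)² / 4 = 4.9969
β = Cov / Var = 9.0519 / 4.9969 = 1.8115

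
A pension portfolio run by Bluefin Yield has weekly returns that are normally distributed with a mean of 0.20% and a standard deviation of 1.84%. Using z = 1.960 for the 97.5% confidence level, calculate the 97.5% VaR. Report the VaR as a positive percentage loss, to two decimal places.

VaR (as % loss) = −(μ − z·σ) = −(0.20% − 1.960 × 1.84%) = −(-3.4064%) = 3.4064%

3.41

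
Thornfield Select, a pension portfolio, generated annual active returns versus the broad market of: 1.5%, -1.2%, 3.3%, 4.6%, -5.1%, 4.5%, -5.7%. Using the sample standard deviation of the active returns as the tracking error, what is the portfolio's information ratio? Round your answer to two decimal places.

0.06

r̄ = (1.5 − 1.2 + 3.3 + 4.6 − 5.1 + 4.5 − 5.7) / 7 = 1.90 / 7 = 0.2714%
Σ(r − r̄)² = (1.5 − 0.2714)² + (-1.2 − 0.2714)² + … = 113.9743
sample σ = √(113.9743 / 6) = √18.9957 = 4.3584%
IR = r̄ / tracking error = 0.2714 / 4.3584 = 0.0623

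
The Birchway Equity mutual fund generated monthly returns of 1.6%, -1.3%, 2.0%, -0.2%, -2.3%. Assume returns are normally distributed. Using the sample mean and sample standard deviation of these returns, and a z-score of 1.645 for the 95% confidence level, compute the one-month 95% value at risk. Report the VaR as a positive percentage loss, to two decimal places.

r̄ = (1.6 − 1.3 + 2 − 0.2 − 2.3) / 5 = -0.20 / 5 = -0.0400%
Σ(r − r̄)² = 13.5720; sample σ = √(13.5720/4) = 1.8420%
VaR = −(r̄ − z·σ) = −(-0.0400 − 1.645 × 1.8420) = −(-3.0701) = 3.0701%

3.07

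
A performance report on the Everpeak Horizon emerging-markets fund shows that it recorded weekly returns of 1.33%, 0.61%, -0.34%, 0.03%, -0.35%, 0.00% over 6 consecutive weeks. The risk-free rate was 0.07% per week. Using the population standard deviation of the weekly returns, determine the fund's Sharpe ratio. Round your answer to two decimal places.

Mean return μ = 1.280 / 6 = 0.2133%
Σ(r − μ)² = (1.33 − 0.2133)² + (0.61 − 0.2133)² + (-0.34 − 0.2133)² + … = 2.1069
population σ = √(2.1069 / 6) = √0.3512 = 0.5926%
Sharpe = (μ − rf) / σ = (0.2133 − 0.07) / 0.5926 = 0.1433 / 0.5926 = 0.2418

0.24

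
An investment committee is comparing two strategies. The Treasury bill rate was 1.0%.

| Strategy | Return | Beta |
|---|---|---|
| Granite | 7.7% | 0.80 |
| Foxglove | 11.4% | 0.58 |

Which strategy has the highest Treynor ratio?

Foxglove

Granite: Treynor = (7.7% − 1.0%) / 0.80 = 8.375
Foxglove: Treynor = (11.4% − 1.0%) / 0.58 = 17.931
Highest: Foxglove (17.931).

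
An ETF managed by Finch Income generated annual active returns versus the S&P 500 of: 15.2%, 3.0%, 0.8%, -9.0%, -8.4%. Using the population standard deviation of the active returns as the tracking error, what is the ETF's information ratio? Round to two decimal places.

r̄ = (15.2 + 3 + 0.8 − 9 − 8.4) / 5 = 1.60 / 5 = 0.3200%
Population std dev = √[391.7280 / 5] = 8.8513%
IR = r̄ / tracking error = 0.3200 / 8.8513 = 0.0362

0.04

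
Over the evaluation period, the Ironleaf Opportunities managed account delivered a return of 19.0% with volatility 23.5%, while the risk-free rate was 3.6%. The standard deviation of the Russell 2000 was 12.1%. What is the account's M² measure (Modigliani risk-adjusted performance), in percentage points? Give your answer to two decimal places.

Sharpe = (Rp − Rf) / σp = (19.0% − 3.6%) / 23.5% = 0.6553
M² = Rf + Sharpe × σm = 3.6% + 0.6553 × 12.1% = 11.5291%

11.53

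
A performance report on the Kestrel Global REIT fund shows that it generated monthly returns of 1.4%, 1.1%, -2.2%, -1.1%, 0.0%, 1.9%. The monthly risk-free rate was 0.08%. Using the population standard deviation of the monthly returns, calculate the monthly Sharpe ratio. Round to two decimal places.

0.07

μ = (1.4 + 1.1 − 2.2 − 1.1 + 0 + 1.9) / 6 = 1.10 / 6 = 0.1833%
Population σ = √[Σ(r − μ)² / 6] = √[12.6283 / 6] = √2.1047 = 1.4508%
Sharpe = (μ − rf) / σ = (0.1833 − 0.08) / 1.4508 = 0.1033 / 1.4508 = 0.0712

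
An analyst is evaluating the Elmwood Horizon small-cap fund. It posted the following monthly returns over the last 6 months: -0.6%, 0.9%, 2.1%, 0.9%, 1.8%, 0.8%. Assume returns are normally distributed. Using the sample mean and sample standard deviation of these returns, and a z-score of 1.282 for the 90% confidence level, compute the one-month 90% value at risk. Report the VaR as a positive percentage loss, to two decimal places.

r̄ = (-0.6 + 0.9 + 2.1 + 0.9 + 1.8 + 0.8) / 6 = 0.9833%
Σ(r − r̄)² = 4.4683; sample σ = √(4.4683/5) = 0.9453%
VaR = −(r̄ − z·σ) = −(0.9833 − 1.282 × 0.9453) = −(-0.2286) = 0.2286%

0.23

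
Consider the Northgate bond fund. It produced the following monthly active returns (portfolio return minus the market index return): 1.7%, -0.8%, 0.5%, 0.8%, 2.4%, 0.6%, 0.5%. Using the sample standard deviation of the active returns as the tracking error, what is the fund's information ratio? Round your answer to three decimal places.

0.804

Mean return μ = 5.70 / 7 = 0.8143%
Σ(r − μ)² = (1.7 − 0.8143)² + (-0.8 − 0.8143)² + (0.5 − 0.8143)² + … = 6.1486
σ = √[6.1486 / 6] = 1.0123%
IR = μ / tracking error = 0.8143 / 1.0123 = 0.8044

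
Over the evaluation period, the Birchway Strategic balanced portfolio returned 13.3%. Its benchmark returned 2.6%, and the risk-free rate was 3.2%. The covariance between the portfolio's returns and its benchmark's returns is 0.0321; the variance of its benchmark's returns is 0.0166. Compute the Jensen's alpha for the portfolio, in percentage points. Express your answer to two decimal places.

β = Cov / Var = 0.0321 / 0.0166 = 1.9337
E[R] = Rf + β(Rm − Rf) = 3.2% + 1.9337 × (2.6% − 3.2%) = 2.0398%
α = Rp − E[R] = 13.3% − 2.0398% = 11.2602

11.26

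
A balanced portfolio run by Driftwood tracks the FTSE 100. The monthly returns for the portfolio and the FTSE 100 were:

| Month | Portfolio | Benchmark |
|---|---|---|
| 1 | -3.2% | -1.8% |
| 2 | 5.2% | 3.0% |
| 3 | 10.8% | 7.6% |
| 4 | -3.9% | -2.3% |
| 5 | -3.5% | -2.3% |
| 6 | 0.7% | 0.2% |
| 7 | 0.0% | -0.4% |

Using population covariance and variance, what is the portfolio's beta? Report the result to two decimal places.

r̄p = 0.8714%,  r̄m = 0.5714%
Cov = Σ(rp − r̄p)(rm − r̄m) / 7 = 16.7306
Var(rm) = Σ(rm − r̄m)² / 7 = 11.2135
β = Cov / Var = 16.7306 / 11.2135 = 1.4920

1.49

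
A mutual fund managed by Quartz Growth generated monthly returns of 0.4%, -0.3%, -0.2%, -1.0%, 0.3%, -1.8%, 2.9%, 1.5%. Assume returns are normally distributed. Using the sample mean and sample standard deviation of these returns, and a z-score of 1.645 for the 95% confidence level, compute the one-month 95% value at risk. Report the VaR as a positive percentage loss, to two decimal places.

2.17

r̄ = (0.4 − 0.3 − 0.2 − 1 + 0.3 − 1.8 + 2.9 + 1.5) / 8 = 1.80 / 8 = 0.2250%
Σ(r − r̄)² = 14.8750; sample σ = √(14.8750/7) = 1.4577%
VaR = −(r̄ − z·σ) = −(0.2250 − 1.645 × 1.4577) = −(-2.1729) = 2.1729%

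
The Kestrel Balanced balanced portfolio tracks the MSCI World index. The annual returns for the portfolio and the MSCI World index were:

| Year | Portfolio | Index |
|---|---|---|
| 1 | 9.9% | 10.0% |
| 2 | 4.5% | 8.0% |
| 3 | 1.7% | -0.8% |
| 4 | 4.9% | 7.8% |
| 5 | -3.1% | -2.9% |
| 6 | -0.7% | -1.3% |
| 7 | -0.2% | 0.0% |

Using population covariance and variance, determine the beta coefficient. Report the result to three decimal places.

r̄p = 2.4286%,  r̄m = 2.9714%
Cov = Σ(rp − r̄p)(rm − r̄m) / 7 = 18.7494
Var(rm) = Σ(rm − r̄m)² / 7 = 24.8249
β = Cov / Var = 18.7494 / 24.8249 = 0.7553

0.755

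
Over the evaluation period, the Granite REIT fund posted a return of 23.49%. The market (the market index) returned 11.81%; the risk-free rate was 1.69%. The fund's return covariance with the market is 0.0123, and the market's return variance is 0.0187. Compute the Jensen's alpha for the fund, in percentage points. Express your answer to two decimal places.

β = Cov / Var = 0.0123 / 0.0187 = 0.6578
E[R] = Rf + β(Rm − Rf) = 1.69% + 0.6578 × (11.81% − 1.69%) = 8.3469%
α = Rp − E[R] = 23.49% − 8.3469% = 15.1431

15.14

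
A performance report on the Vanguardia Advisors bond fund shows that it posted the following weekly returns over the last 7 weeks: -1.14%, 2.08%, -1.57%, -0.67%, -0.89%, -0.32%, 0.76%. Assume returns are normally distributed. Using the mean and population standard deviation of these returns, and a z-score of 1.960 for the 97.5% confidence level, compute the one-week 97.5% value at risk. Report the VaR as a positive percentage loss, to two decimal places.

2.54

r̄ = (-1.14 + 2.08 − 1.57 − 0.67 − 0.89 − 0.32 + 0.76) / 7 = -0.2500%
Population σ = √[Σ(r − r̄)² / 7] = √[9.5744 / 7] = √1.3678 = 1.1695%
VaR = −(r̄ − z·σ) = −(-0.2500 − 1.960 × 1.1695) = −(-2.5422) = 2.5422%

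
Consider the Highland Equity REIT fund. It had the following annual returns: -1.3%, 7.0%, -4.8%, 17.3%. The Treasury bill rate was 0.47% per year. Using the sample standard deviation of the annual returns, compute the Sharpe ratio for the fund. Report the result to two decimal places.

0.41

Mean return r̄ = 18.20 / 4 = 4.5500%
Sample std dev = √[290.2100 / 3] = 9.8355%
Sharpe = (r̄ − rf) / σ = (4.5500 − 0.47) / 9.8355 = 4.0800 / 9.8355 = 0.4148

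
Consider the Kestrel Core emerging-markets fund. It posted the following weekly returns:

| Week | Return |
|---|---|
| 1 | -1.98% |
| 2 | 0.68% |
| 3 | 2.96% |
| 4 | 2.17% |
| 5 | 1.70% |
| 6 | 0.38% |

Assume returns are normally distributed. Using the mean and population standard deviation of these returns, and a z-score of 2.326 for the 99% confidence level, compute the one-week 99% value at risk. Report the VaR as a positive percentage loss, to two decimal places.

μ = (-1.98 + 0.68 + 2.96 + 2.17 + 1.7 + 0.38) / 6 = 0.9850%
Population std dev = √[15.0664 / 6] = 1.5846%
VaR = −(μ − z·σ) = −(0.9850 − 2.326 × 1.5846) = −(-2.7008) = 2.7008%

2.70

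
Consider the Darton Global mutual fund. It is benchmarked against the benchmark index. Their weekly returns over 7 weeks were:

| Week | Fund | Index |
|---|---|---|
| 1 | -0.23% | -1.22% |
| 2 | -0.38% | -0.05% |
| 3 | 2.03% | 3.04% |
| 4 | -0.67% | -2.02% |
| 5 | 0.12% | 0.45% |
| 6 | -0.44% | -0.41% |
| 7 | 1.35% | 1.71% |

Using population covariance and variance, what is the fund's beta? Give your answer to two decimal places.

0.56

r̄p = 0.2543%,  r̄m = 0.2143%
Cov = Σ(rp − r̄p)(rm − r̄m) / 7 = 1.4265
Var(rm) = Σ(rm − r̄m)² / 7 = 2.5409
β = Cov / Var = 1.4265 / 2.5409 = 0.5614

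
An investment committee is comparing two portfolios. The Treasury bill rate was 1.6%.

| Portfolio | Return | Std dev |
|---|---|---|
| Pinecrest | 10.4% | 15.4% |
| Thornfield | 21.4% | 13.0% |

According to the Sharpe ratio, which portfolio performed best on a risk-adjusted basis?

Pinecrest: Sharpe ratio = (10.4% − 1.6%) / 15.4% = 0.571
Thornfield: Sharpe ratio = (21.4% − 1.6%) / 13.0% = 1.523
Highest: Thornfield (1.523).

Thornfield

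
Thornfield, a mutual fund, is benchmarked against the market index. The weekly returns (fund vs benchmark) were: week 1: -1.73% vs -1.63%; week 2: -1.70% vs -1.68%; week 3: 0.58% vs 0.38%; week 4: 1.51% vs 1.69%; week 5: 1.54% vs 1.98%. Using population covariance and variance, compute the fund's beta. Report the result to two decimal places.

0.93

r̄p = 0.0400%,  r̄m = 0.1480%
Cov = Σ(rp − r̄p)(rm − r̄m) / 5 = 2.2936
Var(rm) = Σ(rm − r̄m)² / 5 = 2.4581
β = Cov / Var = 2.2936 / 2.4581 = 0.9331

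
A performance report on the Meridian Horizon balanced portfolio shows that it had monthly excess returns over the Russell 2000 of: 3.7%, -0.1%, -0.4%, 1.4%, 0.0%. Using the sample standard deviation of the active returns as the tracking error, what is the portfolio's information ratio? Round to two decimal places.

0.54

r̄ = (3.7 − 0.1 − 0.4 + 1.4 + 0) / 5 = 4.60 / 5 = 0.9200%
Σ(r − r̄)² = 11.5880; sample σ = √(11.5880/4) = 1.7021%
IR = r̄ / tracking error = 0.9200 / 1.7021 = 0.5405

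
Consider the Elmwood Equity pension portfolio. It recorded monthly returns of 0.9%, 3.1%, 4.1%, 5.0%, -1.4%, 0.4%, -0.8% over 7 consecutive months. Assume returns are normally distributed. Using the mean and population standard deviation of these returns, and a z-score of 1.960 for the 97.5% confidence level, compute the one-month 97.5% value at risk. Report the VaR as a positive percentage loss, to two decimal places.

2.88

Mean return r̄ = 11.30 / 7 = 1.6143%
Σ(r − r̄)² = 36.7486; population σ = √(36.7486/7) = 2.2912%
VaR = −(r̄ − z·σ) = −(1.6143 − 1.960 × 2.2912) = −(-2.8765) = 2.8765%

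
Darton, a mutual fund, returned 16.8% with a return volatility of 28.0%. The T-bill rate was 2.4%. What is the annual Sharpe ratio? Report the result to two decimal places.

0.51

Sharpe = (Rp − Rf) / σp = (16.8% − 2.4%) / 28.0% = 14.40% / 28.0% = 0.5143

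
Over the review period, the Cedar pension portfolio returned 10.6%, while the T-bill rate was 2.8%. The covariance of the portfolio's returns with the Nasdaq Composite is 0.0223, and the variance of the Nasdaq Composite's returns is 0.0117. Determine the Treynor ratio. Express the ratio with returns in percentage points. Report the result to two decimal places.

β = Cov / Var = 0.0223 / 0.0117 = 1.9060
Treynor = (Rp − Rf) / β = (10.6% − 2.8%) / 1.9060 = 7.80 / 1.9060 = 4.0923

4.09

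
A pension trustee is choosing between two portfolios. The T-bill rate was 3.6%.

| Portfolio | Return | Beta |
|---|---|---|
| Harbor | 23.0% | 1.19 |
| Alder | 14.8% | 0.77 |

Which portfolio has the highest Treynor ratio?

Harbor

Harbor: Treynor = (23.0% − 3.6%) / 1.19 = 16.303
Alder: Treynor = (14.8% − 3.6%) / 0.77 = 14.545
Highest: Harbor (16.303).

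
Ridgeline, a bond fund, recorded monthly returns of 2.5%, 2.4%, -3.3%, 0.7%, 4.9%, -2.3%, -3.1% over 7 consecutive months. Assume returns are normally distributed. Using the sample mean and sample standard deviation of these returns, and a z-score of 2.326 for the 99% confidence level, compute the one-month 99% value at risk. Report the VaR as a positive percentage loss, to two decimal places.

7.21

r̄ = (2.5 + 2.4 − 3.3 + 0.7 + 4.9 − 2.3 − 3.1) / 7 = 1.80 / 7 = 0.2571%
Sample std dev = √[61.8371 / 6] = 3.2103%
VaR = −(r̄ − z·σ) = −(0.2571 − 2.326 × 3.2103) = −(-7.2101) = 7.2101%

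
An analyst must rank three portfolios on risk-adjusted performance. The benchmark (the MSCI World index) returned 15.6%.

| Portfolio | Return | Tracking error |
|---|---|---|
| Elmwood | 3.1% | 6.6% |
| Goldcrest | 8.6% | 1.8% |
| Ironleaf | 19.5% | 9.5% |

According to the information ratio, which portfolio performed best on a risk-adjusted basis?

Ironleaf

Elmwood: IR = (3.1% − 15.6%) / 6.6% = -1.894
Goldcrest: IR = (8.6% − 15.6%) / 1.8% = -3.889
Ironleaf: IR = (19.5% − 15.6%) / 9.5% = 0.411
Highest: Ironleaf (0.411).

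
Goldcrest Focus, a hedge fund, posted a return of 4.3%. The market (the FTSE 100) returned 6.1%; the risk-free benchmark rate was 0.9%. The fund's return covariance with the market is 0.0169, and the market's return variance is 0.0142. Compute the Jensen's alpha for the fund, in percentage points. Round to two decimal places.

β = Cov / Var = 0.0169 / 0.0142 = 1.1901
E[R] = Rf + β(Rm − Rf) = 0.9% + 1.1901 × (6.1% − 0.9%) = 7.0885%
α = Rp − E[R] = 4.3% − 7.0885% = -2.7885

-2.79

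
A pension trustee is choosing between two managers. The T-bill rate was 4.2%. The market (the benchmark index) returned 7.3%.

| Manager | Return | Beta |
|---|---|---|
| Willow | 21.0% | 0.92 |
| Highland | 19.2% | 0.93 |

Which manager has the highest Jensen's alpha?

Willow: α = 21.0% − [4.2% + 0.92 × (7.3% − 4.2%)] = 13.948
Highland: α = 19.2% − [4.2% + 0.93 × (7.3% − 4.2%)] = 12.117
Highest: Willow (13.948).

Willow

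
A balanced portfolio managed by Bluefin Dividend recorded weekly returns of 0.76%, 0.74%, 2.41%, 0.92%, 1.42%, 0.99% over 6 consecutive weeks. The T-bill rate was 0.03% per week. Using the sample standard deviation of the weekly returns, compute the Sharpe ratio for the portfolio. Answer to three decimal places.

1.842

μ = (0.76 + 0.74 + 2.41 + 0.92 + 1.42 + 0.99) / 6 = 7.240 / 6 = 1.2067%
Sample σ = √[Σ(r − μ)² / 5] = √[2.0399 / 5] = √0.4080 = 0.6387%
Sharpe = (μ − rf) / σ = (1.2067 − 0.03) / 0.6387 = 1.1767 / 0.6387 = 1.8423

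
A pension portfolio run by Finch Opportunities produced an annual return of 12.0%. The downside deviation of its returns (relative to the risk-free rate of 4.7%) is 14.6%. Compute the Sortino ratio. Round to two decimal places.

0.50

Sortino = (Rp − Rf) / σd = (12.0% − 4.7%) / 14.6% = 7.30% / 14.6% = 0.5000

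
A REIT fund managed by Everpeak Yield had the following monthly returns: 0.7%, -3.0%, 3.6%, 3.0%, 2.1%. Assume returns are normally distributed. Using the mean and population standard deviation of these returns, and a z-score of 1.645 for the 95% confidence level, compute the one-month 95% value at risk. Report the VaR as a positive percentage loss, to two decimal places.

Mean return r̄ = 6.40 / 5 = 1.2800%
Σ(r − r̄)² = (0.7 − 1.2800)² + (-3 − 1.2800)² + (3.6 − 1.2800)² + … = 27.6680
σ = √[27.6680 / 5] = 2.3524%
VaR = −(r̄ − z·σ) = −(1.2800 − 1.645 × 2.3524) = −(-2.5897) = 2.5897%

2.59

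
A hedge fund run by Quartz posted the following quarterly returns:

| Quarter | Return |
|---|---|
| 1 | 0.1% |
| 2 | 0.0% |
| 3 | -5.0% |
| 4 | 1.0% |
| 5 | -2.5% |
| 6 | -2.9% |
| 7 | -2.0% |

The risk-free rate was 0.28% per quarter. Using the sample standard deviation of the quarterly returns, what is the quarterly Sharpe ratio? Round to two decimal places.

-0.90

r̄ = (0.1 + 0 − 5 + 1 − 2.5 − 2.9 − 2) / 7 = -1.6143%
Σ(r − r̄)² = (0.1 − (-1.6143))² + (0 − (-1.6143))² + (-5 − (-1.6143))² + … = 26.4286
sample σ = √(26.4286 / 6) = √4.4048 = 2.0988%
Sharpe = (r̄ − rf) / σ = (-1.6143 − 0.28) / 2.0988 = -1.8943 / 2.0988 = -0.9026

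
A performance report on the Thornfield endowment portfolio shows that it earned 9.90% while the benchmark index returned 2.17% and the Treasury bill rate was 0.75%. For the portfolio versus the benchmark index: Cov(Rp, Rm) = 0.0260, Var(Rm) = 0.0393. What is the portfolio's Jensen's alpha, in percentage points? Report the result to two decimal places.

8.21

β = Cov / Var = 0.0260 / 0.0393 = 0.6616
E[R] = Rf + β(Rm − Rf) = 0.75% + 0.6616 × (2.17% − 0.75%) = 1.6895%
α = Rp − E[R] = 9.90% − 1.6895% = 8.2105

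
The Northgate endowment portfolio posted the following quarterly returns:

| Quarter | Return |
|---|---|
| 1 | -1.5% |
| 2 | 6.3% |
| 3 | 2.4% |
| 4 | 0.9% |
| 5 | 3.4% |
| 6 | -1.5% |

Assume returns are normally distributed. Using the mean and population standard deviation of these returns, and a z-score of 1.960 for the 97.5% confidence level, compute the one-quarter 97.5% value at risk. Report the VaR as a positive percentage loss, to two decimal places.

μ = (-1.5 + 6.3 + 2.4 + 0.9 + 3.4 − 1.5) / 6 = 1.6667%
Σ(r − μ)² = (-1.5 − 1.6667)² + (6.3 − 1.6667)² + … = 45.6533
σ = √[45.6533 / 6] = 2.7584%
VaR = −(μ − z·σ) = −(1.6667 − 1.960 × 2.7584) = −(-3.7398) = 3.7398%

3.74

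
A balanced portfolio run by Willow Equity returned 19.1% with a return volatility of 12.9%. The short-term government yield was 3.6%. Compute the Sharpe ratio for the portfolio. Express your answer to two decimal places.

1.20

Sharpe = (Rp − Rf) / σp = (19.1% − 3.6%) / 12.9% = 15.50% / 12.9% = 1.2016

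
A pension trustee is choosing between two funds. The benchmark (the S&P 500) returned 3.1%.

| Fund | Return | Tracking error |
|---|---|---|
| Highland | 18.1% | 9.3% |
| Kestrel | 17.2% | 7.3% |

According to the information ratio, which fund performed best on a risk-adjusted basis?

Highland: IR = (18.1% − 3.1%) / 9.3% = 1.613
Kestrel: IR = (17.2% − 3.1%) / 7.3% = 1.932
Highest: Kestrel (1.932).

Kestrel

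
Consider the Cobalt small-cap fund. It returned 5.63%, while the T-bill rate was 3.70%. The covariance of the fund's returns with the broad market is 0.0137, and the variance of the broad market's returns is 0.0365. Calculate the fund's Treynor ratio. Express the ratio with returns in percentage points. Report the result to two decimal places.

β = Cov / Var = 0.0137 / 0.0365 = 0.3753
Treynor = (Rp − Rf) / β = (5.63% − 3.70%) / 0.3753 = 1.93 / 0.3753 = 5.1426

5.14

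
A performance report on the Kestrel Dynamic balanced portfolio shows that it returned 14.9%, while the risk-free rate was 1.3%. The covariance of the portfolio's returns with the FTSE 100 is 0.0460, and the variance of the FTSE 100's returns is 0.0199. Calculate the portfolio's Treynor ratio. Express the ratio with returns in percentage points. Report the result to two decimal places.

5.88

β = Cov / Var = 0.0460 / 0.0199 = 2.3116
Treynor = (Rp − Rf) / β = (14.9% − 1.3%) / 2.3116 = 13.60 / 2.3116 = 5.8834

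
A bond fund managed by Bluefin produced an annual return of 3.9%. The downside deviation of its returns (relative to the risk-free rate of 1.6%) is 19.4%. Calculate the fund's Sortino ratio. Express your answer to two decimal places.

0.12

Sortino = (Rp − Rf) / σd = (3.9% − 1.6%) / 19.4% = 2.30% / 19.4% = 0.1186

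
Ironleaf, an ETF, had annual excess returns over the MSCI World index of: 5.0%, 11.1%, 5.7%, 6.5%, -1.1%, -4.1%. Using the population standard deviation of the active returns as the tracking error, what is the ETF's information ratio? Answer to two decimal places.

0.76

r̄ = (5 + 11.1 + 5.7 + 6.5 − 1.1 − 4.1) / 6 = 23.10 / 6 = 3.8500%
Σ(r − r̄)² = 152.0350; population σ = √(152.0350/6) = 5.0338%
IR = r̄ / tracking error = 3.8500 / 5.0338 = 0.7648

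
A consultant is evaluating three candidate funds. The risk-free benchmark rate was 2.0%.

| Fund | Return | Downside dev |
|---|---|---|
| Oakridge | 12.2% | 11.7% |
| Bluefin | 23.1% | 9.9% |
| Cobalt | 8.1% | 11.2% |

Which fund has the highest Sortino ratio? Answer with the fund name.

Bluefin

Oakridge: Sortino ratio = (12.2% − 2.0%) / 11.7% = 0.872
Bluefin: Sortino ratio = (23.1% − 2.0%) / 9.9% = 2.131
Cobalt: Sortino ratio = (8.1% − 2.0%) / 11.2% = 0.545
Highest: Bluefin (2.131).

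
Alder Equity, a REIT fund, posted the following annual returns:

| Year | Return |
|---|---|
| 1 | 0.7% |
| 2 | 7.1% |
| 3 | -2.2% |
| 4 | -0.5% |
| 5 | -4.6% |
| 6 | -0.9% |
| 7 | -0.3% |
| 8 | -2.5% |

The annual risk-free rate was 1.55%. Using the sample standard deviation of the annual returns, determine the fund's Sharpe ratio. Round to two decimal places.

-0.57

Mean return μ = -3.20 / 8 = -0.4000%
Σ(r − μ)² = 83.0200; sample σ = √(83.0200/7) = 3.4438%
Sharpe = (μ − rf) / σ = (-0.4000 − 1.55) / 3.4438 = -1.9500 / 3.4438 = -0.5662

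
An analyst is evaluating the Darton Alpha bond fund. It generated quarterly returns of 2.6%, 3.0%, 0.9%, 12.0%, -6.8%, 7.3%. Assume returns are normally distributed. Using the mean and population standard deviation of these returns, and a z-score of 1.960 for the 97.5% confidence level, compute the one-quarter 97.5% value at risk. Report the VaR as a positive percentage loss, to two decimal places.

r̄ = (2.6 + 3 + 0.9 + 12 − 6.8 + 7.3) / 6 = 3.1667%
Population σ = √[Σ(r − r̄)² / 6] = √[199.9333 / 6] = √33.3222 = 5.7725%
VaR = −(r̄ − z·σ) = −(3.1667 − 1.960 × 5.7725) = −(-8.1474) = 8.1474%

8.15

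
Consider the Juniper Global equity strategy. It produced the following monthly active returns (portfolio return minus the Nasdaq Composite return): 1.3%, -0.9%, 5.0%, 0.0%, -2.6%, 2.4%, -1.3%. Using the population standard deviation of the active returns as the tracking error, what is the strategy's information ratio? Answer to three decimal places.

μ = (1.3 − 0.9 + 5 + 0 − 2.6 + 2.4 − 1.3) / 7 = 3.90 / 7 = 0.5571%
Σ(r − μ)² = (1.3 − 0.5571)² + (-0.9 − 0.5571)² + (5 − 0.5571)² + … = 39.5371
σ = √[39.5371 / 7] = 2.3766%
IR = μ / tracking error = 0.5571 / 2.3766 = 0.2344

0.234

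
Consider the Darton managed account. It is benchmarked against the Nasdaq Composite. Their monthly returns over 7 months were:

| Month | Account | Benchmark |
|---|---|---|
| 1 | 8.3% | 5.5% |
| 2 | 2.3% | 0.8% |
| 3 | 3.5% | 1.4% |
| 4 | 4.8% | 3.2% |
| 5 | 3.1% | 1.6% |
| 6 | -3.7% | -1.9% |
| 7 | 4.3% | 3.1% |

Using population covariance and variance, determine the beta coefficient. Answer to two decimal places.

1.52

r̄p = 3.2286%,  r̄m = 1.9571%
Cov = Σ(rp − r̄p)(rm − r̄m) / 7 = 6.9769
Var(rm) = Σ(rm − r̄m)² / 7 = 4.5796
β = Cov / Var = 6.9769 / 4.5796 = 1.5235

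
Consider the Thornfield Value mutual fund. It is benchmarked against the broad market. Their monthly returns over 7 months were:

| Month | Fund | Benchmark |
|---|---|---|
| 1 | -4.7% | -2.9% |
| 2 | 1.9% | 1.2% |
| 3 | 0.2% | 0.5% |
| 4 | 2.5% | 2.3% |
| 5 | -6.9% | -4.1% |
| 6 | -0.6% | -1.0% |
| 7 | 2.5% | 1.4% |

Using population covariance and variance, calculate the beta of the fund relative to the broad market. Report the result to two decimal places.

r̄p = -0.7286%,  r̄m = -0.3714%
Cov = Σ(rp − r̄p)(rm − r̄m) / 7 = 7.4651
Var(rm) = Σ(rm − r̄m)² / 7 = 4.8849
β = Cov / Var = 7.4651 / 4.8849 = 1.5282

1.53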